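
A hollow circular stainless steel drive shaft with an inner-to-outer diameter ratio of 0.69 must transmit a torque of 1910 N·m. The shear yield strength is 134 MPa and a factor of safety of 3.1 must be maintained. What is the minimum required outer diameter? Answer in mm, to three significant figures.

d_o = 66.3 mm

τ_allow = 134/3.1 = 43.23 MPa.
For a hollow shaft τ = 16T/[πd_o³(1−k⁴)] with k = 0.69, so 1−k⁴ = 0.7733.
d_o³ = 16T/[π τ_allow (1−k⁴)] = 16×1910000/(π×43.23×0.7733) = 291000 mm³.
d_o = 66.27 mm.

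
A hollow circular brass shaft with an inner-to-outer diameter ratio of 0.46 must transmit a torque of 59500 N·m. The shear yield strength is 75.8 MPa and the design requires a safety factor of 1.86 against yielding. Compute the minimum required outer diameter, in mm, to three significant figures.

d_o = 198 mm

τ_allow = 75.8/1.86 = 40.75 MPa.
For a hollow shaft τ = 16T/[πd_o³(1−k⁴)] with k = 0.46, so 1−k⁴ = 0.9552.
d_o³ = 16T/[π τ_allow (1−k⁴)] = 16×5.9500×10^7/(π×40.75×0.9552) = 7.784×10^6 mm³.
d_o = 198.2 mm.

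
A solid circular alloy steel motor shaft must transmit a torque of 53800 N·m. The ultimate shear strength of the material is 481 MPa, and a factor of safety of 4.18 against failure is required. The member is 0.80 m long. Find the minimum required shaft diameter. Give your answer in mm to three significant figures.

Allowable shear stress τ_allow = 481/4.18 = 115.1 MPa.
For a solid shaft τ = 16T/(πd³), so d³ = 16T/(π τ_allow) = 16×5.3800×10^7/(π×115.1) = 2.381×10^6 mm³.
d = (2.381×10^6)^(1/3) = 133.5 mm.

d = 134 mm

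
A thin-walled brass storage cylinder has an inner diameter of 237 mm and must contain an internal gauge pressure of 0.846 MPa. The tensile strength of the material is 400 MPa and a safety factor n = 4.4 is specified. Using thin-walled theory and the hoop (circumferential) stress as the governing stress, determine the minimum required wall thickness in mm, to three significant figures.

t = 1.10 mm

σ_allow = 400/4.4 = 90.91 MPa.
Hoop stress σ_h = pD/(2t), so t = pD/(2σ_allow) = 0.846×237/(2×90.91) = 1.103 mm.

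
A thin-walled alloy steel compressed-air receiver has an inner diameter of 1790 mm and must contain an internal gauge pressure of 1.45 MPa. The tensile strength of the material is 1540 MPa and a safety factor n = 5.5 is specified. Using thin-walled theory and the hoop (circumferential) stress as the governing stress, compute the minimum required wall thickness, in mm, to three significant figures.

t = 4.63 mm

σ_allow = 1540/5.5 = 280.0 MPa.
Hoop stress σ_h = pD/(2t), so t = pD/(2σ_allow) = 1.45×1790/(2×280.0) = 4.635 mm.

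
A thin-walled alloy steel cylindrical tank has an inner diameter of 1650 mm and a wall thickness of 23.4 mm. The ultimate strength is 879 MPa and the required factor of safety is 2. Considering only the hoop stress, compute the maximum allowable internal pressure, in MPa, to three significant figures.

σ_allow = 879/2 = 439.5 MPa.
σ_h = pD/(2t) → p_allow = 2σ_allow t/D = 2×439.5×23.4/1650 = 12.47 MPa.

p_allow = 12.5 MPa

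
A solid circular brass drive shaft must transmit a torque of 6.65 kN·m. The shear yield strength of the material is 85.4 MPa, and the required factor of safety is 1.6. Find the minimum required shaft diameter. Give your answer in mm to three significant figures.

Allowable shear stress τ_allow = 85.4/1.6 = 53.38 MPa.
For a solid shaft τ = 16T/(πd³), so d³ = 16T/(π τ_allow) = 16×6650000/(π×53.38) = 634500 mm³.
d = (634500)^(1/3) = 85.93 mm.

d = 85.9 mm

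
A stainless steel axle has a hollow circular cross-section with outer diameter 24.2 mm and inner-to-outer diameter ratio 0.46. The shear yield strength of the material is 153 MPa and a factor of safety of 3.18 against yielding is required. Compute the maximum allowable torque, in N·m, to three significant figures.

τ_allow = 153/3.18 = 48.11 MPa.
For a hollow shaft T_allow = τ_allow·πd_o³(1−k⁴)/16 with 1−k⁴ = 0.9552, so πd_o³(1−k⁴)/16 = 2658 mm³.
T_allow = 48.11×2658 = 127900 N·mm = 127.9 N·m.

T_allow = 128 N·m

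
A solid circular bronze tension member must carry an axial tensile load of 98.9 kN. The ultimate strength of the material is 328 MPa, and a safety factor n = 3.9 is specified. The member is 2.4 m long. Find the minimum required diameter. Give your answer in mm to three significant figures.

d = 38.7 mm

Allowable stress σ_allow = 328/3.9 = 84.10 MPa.
Required area A = F/σ_allow = 98900/84.10 = 1176 mm².
A = πd²/4 → d = √(4A/π) = 38.69 mm.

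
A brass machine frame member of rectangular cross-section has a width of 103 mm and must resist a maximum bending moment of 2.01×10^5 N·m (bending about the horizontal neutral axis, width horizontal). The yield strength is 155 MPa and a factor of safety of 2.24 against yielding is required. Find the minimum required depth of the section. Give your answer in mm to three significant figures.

σ_allow = 155/2.24 = 69.20 MPa.
For a rectangular section σ = 6M/(bh²), so h² = 6M/(b σ_allow) = 6×2.0100×10^8/(103×69.20) = 169200 mm².
h = 411.4 mm.

h = 411 mm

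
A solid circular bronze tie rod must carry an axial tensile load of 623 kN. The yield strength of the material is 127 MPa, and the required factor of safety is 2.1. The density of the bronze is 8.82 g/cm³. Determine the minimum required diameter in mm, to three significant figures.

d = 115 mm

Allowable stress σ_allow = 127/2.1 = 60.48 MPa.
Required area A = F/σ_allow = 623000/60.48 = 10300 mm².
A = πd²/4 → d = √(4A/π) = 114.5 mm.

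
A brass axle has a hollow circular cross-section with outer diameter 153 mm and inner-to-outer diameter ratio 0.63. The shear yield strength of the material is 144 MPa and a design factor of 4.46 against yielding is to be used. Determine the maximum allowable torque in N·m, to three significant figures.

τ_allow = 144/4.46 = 32.29 MPa.
For a hollow shaft T_allow = τ_allow·πd_o³(1−k⁴)/16 with 1−k⁴ = 0.8425, so πd_o³(1−k⁴)/16 = 592500 mm³.
T_allow = 32.29×592500 = 1.913×10^7 N·mm = 19130 N·m.

T_allow = 19100 N·m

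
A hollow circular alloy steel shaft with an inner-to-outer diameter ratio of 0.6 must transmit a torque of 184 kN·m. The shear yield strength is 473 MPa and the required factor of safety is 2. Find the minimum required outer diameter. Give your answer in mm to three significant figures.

d_o = 166 mm

τ_allow = 473/2 = 236.5 MPa.
For a hollow shaft τ = 16T/[πd_o³(1−k⁴)] with k = 0.6, so 1−k⁴ = 0.8704.
d_o³ = 16T/[π τ_allow (1−k⁴)] = 16×1.8400×10^8/(π×236.5×0.8704) = 4.552×10^6 mm³.
d_o = 165.7 mm.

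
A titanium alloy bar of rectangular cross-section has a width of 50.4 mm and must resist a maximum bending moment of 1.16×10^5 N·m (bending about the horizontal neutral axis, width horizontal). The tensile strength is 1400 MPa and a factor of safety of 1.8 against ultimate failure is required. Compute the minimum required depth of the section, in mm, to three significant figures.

h = 133 mm

σ_allow = 1400/1.8 = 777.8 MPa.
For a rectangular section σ = 6M/(bh²), so h² = 6M/(b σ_allow) = 6×1.1600×10^8/(50.4×777.8) = 17760 mm².
h = 133.2 mm.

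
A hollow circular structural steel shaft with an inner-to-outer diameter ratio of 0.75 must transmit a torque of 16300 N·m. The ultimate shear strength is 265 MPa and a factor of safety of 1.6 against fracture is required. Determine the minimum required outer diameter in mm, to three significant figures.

d_o = 90.2 mm

τ_allow = 265/1.6 = 165.6 MPa.
For a hollow shaft τ = 16T/[πd_o³(1−k⁴)] with k = 0.75, so 1−k⁴ = 0.6836.
d_o³ = 16T/[π τ_allow (1−k⁴)] = 16×1.6300×10^7/(π×165.6×0.6836) = 733200 mm³.
d_o = 90.17 mm.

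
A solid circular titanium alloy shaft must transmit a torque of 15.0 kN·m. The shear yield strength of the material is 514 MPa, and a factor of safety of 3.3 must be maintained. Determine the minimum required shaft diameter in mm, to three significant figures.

d = 78.9 mm

Allowable shear stress τ_allow = 514/3.3 = 155.8 MPa.
For a solid shaft τ = 16T/(πd³), so d³ = 16T/(π τ_allow) = 16×1.5000×10^7/(π×155.8) = 490500 mm³.
d = (490500)^(1/3) = 78.86 mm.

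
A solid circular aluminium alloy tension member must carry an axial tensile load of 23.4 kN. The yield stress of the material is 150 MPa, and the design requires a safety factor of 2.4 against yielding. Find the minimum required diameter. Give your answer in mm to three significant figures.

d = 21.8 mm

Allowable stress σ_allow = 150/2.4 = 62.50 MPa.
Required area A = F/σ_allow = 23400/62.50 = 374.4 mm².
A = πd²/4 → d = √(4A/π) = 21.83 mm.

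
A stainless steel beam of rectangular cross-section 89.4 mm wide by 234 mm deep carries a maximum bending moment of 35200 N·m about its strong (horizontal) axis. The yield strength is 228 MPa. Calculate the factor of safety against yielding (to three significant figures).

Section modulus S = bh²/6 = 89.4×234²/6 = 815900 mm³.
σ = M/S = 3.5200×10^7/815900 = 43.14 MPa.
n = 228/43.14 = 5.285.

n = 5.28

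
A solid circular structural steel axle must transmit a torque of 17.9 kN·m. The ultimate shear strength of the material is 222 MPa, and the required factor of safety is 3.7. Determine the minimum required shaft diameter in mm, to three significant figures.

Allowable shear stress τ_allow = 222/3.7 = 60.00 MPa.
For a solid shaft τ = 16T/(πd³), so d³ = 16T/(π τ_allow) = 16×1.7900×10^7/(π×60.00) = 1.519×10^6 mm³.
d = (1.519×10^6)^(1/3) = 115.0 mm.

d = 115 mm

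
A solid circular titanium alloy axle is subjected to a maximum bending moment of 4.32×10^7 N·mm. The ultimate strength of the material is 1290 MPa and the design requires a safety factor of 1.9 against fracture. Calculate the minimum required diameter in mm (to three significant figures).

σ_allow = 1290/1.9 = 678.9 MPa.
For a solid circular section σ = 32M/(πd³), so d³ = 32M/(π σ_allow) = 32×4.3200×10^7/(π×678.9) = 648100 mm³.
d = 86.54 mm.

d = 86.5 mm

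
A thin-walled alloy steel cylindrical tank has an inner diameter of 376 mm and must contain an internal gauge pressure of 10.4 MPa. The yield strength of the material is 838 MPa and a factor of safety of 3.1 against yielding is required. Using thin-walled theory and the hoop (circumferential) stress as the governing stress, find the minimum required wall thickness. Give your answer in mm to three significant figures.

t = 7.23 mm

σ_allow = 838/3.1 = 270.3 MPa.
Hoop stress σ_h = pD/(2t), so t = pD/(2σ_allow) = 10.4×376/(2×270.3) = 7.233 mm.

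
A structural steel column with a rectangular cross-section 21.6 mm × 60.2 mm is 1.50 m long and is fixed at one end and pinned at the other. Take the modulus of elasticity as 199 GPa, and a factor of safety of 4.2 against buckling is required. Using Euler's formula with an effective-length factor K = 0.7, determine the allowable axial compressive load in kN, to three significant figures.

P_allow = 21.4 kN

Buckling occurs about the weak axis: I_min = h·b³/12 = 60.2×21.6³/12 = 50560 mm⁴ (b = 21.6 mm is the smaller dimension).
Effective length L_e = KL = 0.7×1.50 m = 1050 mm.
Euler critical load P_cr = π²EI/L_e² = π²×199000×50560/1050² = 90060 N.
P_allow = P_cr/n = 90060/4.2 = 21440 N.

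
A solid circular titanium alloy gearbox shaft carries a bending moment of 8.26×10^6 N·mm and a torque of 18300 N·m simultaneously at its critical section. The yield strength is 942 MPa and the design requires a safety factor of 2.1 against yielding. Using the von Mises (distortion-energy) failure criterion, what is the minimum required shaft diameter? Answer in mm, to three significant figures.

σ_allow = σ_y/n = 942/2.1 = 448.6 MPa.
For a solid shaft σ_b = 32M/(πd³) and τ = 16T/(πd³), so the von Mises stress is σ' = (16/πd³)·√(4M²+3T²).
√(4M²+3T²) = √(4×(8.260×10^6)² + 3×(1.830×10^7)²) = 3.574×10^7 N·mm.
d³ = 16×3.574×10^7/(π×448.6) = 405800 mm³.
d = 74.04 mm.

d = 74.0 mm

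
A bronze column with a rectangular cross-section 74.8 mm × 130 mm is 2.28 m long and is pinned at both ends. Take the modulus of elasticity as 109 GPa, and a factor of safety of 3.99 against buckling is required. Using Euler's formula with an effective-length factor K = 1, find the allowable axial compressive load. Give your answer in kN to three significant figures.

P_allow = 235 kN

Buckling occurs about the weak axis: I_min = h·b³/12 = 130×74.8³/12 = 4.534×10^6 mm⁴ (b = 74.8 mm is the smaller dimension).
Effective length L_e = KL = 1×2.28 m = 2280 mm.
Euler critical load P_cr = π²EI/L_e² = π²×109000×4.534×10^6/2280² = 938300 N.
P_allow = P_cr/n = 938300/3.99 = 235200 N.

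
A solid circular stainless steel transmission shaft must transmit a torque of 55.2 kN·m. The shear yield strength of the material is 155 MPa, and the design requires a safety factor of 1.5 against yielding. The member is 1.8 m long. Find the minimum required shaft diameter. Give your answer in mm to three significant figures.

Allowable shear stress τ_allow = 155/1.5 = 103.3 MPa.
For a solid shaft τ = 16T/(πd³), so d³ = 16T/(π τ_allow) = 16×5.5200×10^7/(π×103.3) = 2.721×10^6 mm³.
d = (2.721×10^6)^(1/3) = 139.6 mm.

d = 140 mm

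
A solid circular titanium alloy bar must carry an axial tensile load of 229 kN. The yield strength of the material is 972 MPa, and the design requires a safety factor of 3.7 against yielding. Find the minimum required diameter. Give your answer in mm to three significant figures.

Allowable stress σ_allow = 972/3.7 = 262.7 MPa.
Required area A = F/σ_allow = 229000/262.7 = 871.7 mm².
A = πd²/4 → d = √(4A/π) = 33.32 mm.

d = 33.3 mm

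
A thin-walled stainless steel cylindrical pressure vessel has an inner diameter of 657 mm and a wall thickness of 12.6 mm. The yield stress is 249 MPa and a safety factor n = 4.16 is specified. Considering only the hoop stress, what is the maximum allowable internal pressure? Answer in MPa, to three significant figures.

p_allow = 2.30 MPa

σ_allow = 249/4.16 = 59.86 MPa.
σ_h = pD/(2t) → p_allow = 2σ_allow t/D = 2×59.86×12.6/657 = 2.296 MPa.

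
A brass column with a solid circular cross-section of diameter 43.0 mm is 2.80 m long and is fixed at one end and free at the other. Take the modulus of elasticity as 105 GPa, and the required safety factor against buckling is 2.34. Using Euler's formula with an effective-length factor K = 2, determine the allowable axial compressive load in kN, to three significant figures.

I = πd⁴/64 = π×43.0⁴/64 = 167800 mm⁴.
Effective length L_e = KL = 2×2.80 m = 5600 mm.
Euler critical load P_cr = π²EI/L_e² = π²×105000×167800/5600² = 5546 N.
P_allow = P_cr/n = 5546/2.34 = 2370 N.

P_allow = 2.37 kN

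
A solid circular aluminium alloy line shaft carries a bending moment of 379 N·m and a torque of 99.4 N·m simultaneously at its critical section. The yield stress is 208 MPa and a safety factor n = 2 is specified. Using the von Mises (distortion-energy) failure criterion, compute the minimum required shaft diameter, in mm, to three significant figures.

d = 33.6 mm

σ_allow = σ_y/n = 208/2 = 104.0 MPa.
For a solid shaft σ_b = 32M/(πd³) and τ = 16T/(πd³), so the von Mises stress is σ' = (16/πd³)·√(4M²+3T²).
√(4M²+3T²) = √(4×(379000)² + 3×(99400)²) = 777300 N·mm.
d³ = 16×777300/(π×104.0) = 38070 mm³.
d = 33.64 mm.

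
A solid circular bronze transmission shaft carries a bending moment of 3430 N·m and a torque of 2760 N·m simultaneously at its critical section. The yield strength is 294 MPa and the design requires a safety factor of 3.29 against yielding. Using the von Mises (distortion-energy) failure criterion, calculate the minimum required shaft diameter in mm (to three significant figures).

σ_allow = σ_y/n = 294/3.29 = 89.36 MPa.
For a solid shaft σ_b = 32M/(πd³) and τ = 16T/(πd³), so the von Mises stress is σ' = (16/πd³)·√(4M²+3T²).
√(4M²+3T²) = √(4×(3.430×10^6)² + 3×(2.760×10^6)²) = 8.361×10^6 N·mm.
d³ = 16×8.361×10^6/(π×89.36) = 476500 mm³.
d = 78.11 mm.

d = 78.1 mm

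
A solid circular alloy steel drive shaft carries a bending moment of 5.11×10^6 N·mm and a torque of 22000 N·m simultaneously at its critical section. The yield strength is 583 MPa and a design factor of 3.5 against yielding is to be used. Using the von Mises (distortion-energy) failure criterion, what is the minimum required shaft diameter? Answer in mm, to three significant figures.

σ_allow = σ_y/n = 583/3.5 = 166.6 MPa.
For a solid shaft σ_b = 32M/(πd³) and τ = 16T/(πd³), so the von Mises stress is σ' = (16/πd³)·√(4M²+3T²).
√(4M²+3T²) = √(4×(5.110×10^6)² + 3×(2.200×10^7)²) = 3.945×10^7 N·mm.
d³ = 16×3.945×10^7/(π×166.6) = 1.206×10^6 mm³.
d = 106.4 mm.

d = 106 mm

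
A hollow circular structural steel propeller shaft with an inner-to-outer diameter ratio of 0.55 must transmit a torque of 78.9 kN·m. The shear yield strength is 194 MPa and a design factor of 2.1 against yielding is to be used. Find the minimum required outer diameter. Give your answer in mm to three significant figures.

d_o = 169 mm

τ_allow = 194/2.1 = 92.38 MPa.
For a hollow shaft τ = 16T/[πd_o³(1−k⁴)] with k = 0.55, so 1−k⁴ = 0.9085.
d_o³ = 16T/[π τ_allow (1−k⁴)] = 16×7.8900×10^7/(π×92.38×0.9085) = 4.788×10^6 mm³.
d_o = 168.5 mm.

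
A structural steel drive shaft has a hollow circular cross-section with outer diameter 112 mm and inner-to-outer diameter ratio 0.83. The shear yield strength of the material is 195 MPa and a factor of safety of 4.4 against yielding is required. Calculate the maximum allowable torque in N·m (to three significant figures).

T_allow = 6420 N·m

τ_allow = 195/4.4 = 44.32 MPa.
For a hollow shaft T_allow = τ_allow·πd_o³(1−k⁴)/16 with 1−k⁴ = 0.5254, so πd_o³(1−k⁴)/16 = 144900 mm³.
T_allow = 44.32×144900 = 6.423×10^6 N·mm = 6423 N·m.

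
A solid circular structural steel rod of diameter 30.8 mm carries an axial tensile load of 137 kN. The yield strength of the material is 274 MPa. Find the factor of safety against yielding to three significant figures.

n = 1.49

A = πd²/4 = 745.1 mm².
σ = F/A = 137000/745.1 = 183.9 MPa.
n = 274/183.9 = 1.490.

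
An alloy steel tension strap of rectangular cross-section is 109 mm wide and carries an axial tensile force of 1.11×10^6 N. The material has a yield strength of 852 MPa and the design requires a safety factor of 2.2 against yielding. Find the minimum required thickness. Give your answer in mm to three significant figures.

t = 26.3 mm

σ_allow = 852/2.2 = 387.3 MPa.
Required area A = F/σ_allow = 1110000/387.3 = 2866 mm².
t = A/w = 2866/109 = 26.30 mm.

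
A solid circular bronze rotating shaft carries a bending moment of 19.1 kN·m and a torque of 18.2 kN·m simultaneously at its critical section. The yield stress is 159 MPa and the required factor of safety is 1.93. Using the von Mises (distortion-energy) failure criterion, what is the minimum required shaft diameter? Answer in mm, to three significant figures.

σ_allow = σ_y/n = 159/1.93 = 82.38 MPa.
For a solid shaft σ_b = 32M/(πd³) and τ = 16T/(πd³), so the von Mises stress is σ' = (16/πd³)·√(4M²+3T²).
√(4M²+3T²) = √(4×(1.910×10^7)² + 3×(1.820×10^7)²) = 4.953×10^7 N·mm.
d³ = 16×4.953×10^7/(π×82.38) = 3.062×10^6 mm³.
d = 145.2 mm.

d = 145 mm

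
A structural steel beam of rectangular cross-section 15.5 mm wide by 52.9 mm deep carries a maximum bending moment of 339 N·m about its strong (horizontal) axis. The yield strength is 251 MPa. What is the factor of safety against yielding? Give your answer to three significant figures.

n = 5.35

Section modulus S = bh²/6 = 15.5×52.9²/6 = 7229 mm³.
σ = M/S = 339000/7229 = 46.89 MPa.
n = 251/46.89 = 5.353.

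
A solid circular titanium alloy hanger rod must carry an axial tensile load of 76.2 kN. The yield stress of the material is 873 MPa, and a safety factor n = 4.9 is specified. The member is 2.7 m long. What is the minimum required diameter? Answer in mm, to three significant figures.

d = 23.3 mm

Allowable stress σ_allow = 873/4.9 = 178.2 MPa.
Required area A = F/σ_allow = 76200/178.2 = 427.7 mm².
A = πd²/4 → d = √(4A/π) = 23.34 mm.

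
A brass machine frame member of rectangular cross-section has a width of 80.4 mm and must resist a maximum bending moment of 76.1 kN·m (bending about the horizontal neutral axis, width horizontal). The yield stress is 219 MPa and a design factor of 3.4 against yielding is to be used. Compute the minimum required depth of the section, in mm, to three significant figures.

h = 297 mm

σ_allow = 219/3.4 = 64.41 MPa.
For a rectangular section σ = 6M/(bh²), so h² = 6M/(b σ_allow) = 6×7.6100×10^7/(80.4×64.41) = 88170 mm².
h = 296.9 mm.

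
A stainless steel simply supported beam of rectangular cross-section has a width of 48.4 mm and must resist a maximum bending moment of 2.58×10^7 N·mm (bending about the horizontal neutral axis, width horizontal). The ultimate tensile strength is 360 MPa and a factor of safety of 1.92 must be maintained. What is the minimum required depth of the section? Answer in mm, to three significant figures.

h = 131 mm

σ_allow = 360/1.92 = 187.5 MPa.
For a rectangular section σ = 6M/(bh²), so h² = 6M/(b σ_allow) = 6×2.5800×10^7/(48.4×187.5) = 17060 mm².
h = 130.6 mm.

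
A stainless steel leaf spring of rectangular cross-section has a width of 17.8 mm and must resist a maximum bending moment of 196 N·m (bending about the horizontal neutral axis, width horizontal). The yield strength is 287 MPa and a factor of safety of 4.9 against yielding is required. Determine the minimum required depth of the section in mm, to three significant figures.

σ_allow = 287/4.9 = 58.57 MPa.
For a rectangular section σ = 6M/(bh²), so h² = 6M/(b σ_allow) = 6×196000/(17.8×58.57) = 1128 mm².
h = 33.59 mm.

h = 33.6 mm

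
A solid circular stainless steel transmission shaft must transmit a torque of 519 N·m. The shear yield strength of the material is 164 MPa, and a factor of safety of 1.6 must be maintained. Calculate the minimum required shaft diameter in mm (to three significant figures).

Allowable shear stress τ_allow = 164/1.6 = 102.5 MPa.
For a solid shaft τ = 16T/(πd³), so d³ = 16T/(π τ_allow) = 16×519000/(π×102.5) = 25790 mm³.
d = (25790)^(1/3) = 29.54 mm.

d = 29.5 mm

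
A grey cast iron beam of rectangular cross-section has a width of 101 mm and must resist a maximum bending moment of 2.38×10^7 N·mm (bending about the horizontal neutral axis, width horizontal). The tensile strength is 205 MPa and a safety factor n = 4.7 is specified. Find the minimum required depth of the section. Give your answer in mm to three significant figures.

σ_allow = 205/4.7 = 43.62 MPa.
For a rectangular section σ = 6M/(bh²), so h² = 6M/(b σ_allow) = 6×2.3800×10^7/(101×43.62) = 32420 mm².
h = 180.0 mm.

h = 180 mm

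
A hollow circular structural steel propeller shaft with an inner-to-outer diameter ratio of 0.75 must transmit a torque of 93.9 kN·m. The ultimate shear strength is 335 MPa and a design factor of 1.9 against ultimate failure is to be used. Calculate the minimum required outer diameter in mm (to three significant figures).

τ_allow = 335/1.9 = 176.3 MPa.
For a hollow shaft τ = 16T/[πd_o³(1−k⁴)] with k = 0.75, so 1−k⁴ = 0.6836.
d_o³ = 16T/[π τ_allow (1−k⁴)] = 16×9.3900×10^7/(π×176.3×0.6836) = 3.968×10^6 mm³.
d_o = 158.3 mm.

d_o = 158 mm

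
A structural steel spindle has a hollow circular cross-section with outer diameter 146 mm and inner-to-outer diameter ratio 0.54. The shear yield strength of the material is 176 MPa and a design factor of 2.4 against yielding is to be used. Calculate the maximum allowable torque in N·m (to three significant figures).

T_allow = 41000 N·m

τ_allow = 176/2.4 = 73.33 MPa.
For a hollow shaft T_allow = τ_allow·πd_o³(1−k⁴)/16 with 1−k⁴ = 0.9150, so πd_o³(1−k⁴)/16 = 559100 mm³.
T_allow = 73.33×559100 = 4.100×10^7 N·mm = 41000 N·m.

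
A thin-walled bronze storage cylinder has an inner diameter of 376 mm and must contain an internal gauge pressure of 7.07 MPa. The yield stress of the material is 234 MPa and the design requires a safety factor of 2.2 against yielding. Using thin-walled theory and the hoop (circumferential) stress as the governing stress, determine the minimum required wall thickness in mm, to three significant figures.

σ_allow = 234/2.2 = 106.4 MPa.
Hoop stress σ_h = pD/(2t), so t = pD/(2σ_allow) = 7.07×376/(2×106.4) = 12.50 mm.

t = 12.5 mm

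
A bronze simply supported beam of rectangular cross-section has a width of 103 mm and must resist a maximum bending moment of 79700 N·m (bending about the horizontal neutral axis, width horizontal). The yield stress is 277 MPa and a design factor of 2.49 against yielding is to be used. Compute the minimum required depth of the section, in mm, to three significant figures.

σ_allow = 277/2.49 = 111.2 MPa.
For a rectangular section σ = 6M/(bh²), so h² = 6M/(b σ_allow) = 6×7.9700×10^7/(103×111.2) = 41730 mm².
h = 204.3 mm.

h = 204 mm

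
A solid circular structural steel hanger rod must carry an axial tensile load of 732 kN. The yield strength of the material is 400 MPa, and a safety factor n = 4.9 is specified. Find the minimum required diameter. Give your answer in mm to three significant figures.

d = 107 mm

Allowable stress σ_allow = 400/4.9 = 81.63 MPa.
Required area A = F/σ_allow = 732000/81.63 = 8967 mm².
A = πd²/4 → d = √(4A/π) = 106.9 mm.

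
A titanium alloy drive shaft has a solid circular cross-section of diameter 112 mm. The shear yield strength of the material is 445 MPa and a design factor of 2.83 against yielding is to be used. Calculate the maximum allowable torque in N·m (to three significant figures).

τ_allow = 445/2.83 = 157.2 MPa.
For a solid shaft T_allow = τ_allow·πd³/16; πd³/16 = π×112³/16 = 275900 mm³.
T_allow = 157.2×275900 = 4.338×10^7 N·mm = 43380 N·m.

T_allow = 43400 N·m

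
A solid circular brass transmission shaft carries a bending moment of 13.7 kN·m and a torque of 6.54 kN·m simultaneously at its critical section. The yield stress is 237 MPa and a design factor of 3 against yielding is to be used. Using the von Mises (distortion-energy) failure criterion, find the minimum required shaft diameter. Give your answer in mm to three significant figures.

σ_allow = σ_y/n = 237/3 = 79.00 MPa.
For a solid shaft σ_b = 32M/(πd³) and τ = 16T/(πd³), so the von Mises stress is σ' = (16/πd³)·√(4M²+3T²).
√(4M²+3T²) = √(4×(1.370×10^7)² + 3×(6.540×10^6)²) = 2.965×10^7 N·mm.
d³ = 16×2.965×10^7/(π×79.00) = 1.911×10^6 mm³.
d = 124.1 mm.

d = 124 mm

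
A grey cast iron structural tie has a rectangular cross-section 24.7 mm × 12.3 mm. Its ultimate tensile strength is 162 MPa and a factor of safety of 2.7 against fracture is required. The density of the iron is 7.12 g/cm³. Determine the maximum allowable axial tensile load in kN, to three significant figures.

F_allow = 18.2 kN

σ_allow = 162/2.7 = 60.00 MPa.
A = 24.7×12.3 = 303.8 mm².
F_allow = σ_allow × A = 60.00×303.8 = 18230 N.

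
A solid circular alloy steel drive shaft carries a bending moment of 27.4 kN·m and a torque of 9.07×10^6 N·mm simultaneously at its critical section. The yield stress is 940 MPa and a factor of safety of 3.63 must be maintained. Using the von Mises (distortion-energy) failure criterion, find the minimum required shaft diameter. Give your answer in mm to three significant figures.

σ_allow = σ_y/n = 940/3.63 = 259.0 MPa.
For a solid shaft σ_b = 32M/(πd³) and τ = 16T/(πd³), so the von Mises stress is σ' = (16/πd³)·√(4M²+3T²).
√(4M²+3T²) = √(4×(2.740×10^7)² + 3×(9.070×10^6)²) = 5.701×10^7 N·mm.
d³ = 16×5.701×10^7/(π×259.0) = 1.121×10^6 mm³.
d = 103.9 mm.

d = 104 mm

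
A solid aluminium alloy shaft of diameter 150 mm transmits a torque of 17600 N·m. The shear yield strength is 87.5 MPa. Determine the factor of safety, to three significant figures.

τ = 16T/(πd³) = 16×1.7600×10^7/(π×150³) = 26.56 MPa.
n = τ_limit/τ = 87.5/26.56 = 3.295.

n = 3.29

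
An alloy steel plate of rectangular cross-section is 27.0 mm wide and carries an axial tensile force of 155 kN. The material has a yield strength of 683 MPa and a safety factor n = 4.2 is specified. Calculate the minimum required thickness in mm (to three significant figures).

t = 35.3 mm

σ_allow = 683/4.2 = 162.6 MPa.
Required area A = F/σ_allow = 155000/162.6 = 953.1 mm².
t = A/w = 953.1/27.0 = 35.30 mm.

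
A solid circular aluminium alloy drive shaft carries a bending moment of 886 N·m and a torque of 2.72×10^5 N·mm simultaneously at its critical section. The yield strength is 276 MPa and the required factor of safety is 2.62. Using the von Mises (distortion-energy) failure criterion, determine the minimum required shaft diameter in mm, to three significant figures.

d = 44.6 mm

σ_allow = σ_y/n = 276/2.62 = 105.3 MPa.
For a solid shaft σ_b = 32M/(πd³) and τ = 16T/(πd³), so the von Mises stress is σ' = (16/πd³)·√(4M²+3T²).
√(4M²+3T²) = √(4×(886000)² + 3×(272000)²) = 1.834×10^6 N·mm.
d³ = 16×1.834×10^6/(π×105.3) = 88650 mm³.
d = 44.59 mm.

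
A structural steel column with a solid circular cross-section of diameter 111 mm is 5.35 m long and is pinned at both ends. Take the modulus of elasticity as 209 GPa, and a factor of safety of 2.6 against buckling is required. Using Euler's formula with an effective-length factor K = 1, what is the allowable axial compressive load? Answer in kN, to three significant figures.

P_allow = 207 kN

I = πd⁴/64 = π×111⁴/64 = 7.452×10^6 mm⁴.
Effective length L_e = KL = 1×5.35 m = 5350 mm.
Euler critical load P_cr = π²EI/L_e² = π²×209000×7.452×10^6/5350² = 537000 N.
P_allow = P_cr/n = 537000/2.6 = 206600 N.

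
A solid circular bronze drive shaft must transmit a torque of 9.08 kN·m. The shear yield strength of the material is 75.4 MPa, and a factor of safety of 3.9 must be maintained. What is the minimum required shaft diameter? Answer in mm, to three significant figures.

d = 134 mm

Allowable shear stress τ_allow = 75.4/3.9 = 19.33 MPa.
For a solid shaft τ = 16T/(πd³), so d³ = 16T/(π τ_allow) = 16×9080000/(π×19.33) = 2.392×10^6 mm³.
d = (2.392×10^6)^(1/3) = 133.7 mm.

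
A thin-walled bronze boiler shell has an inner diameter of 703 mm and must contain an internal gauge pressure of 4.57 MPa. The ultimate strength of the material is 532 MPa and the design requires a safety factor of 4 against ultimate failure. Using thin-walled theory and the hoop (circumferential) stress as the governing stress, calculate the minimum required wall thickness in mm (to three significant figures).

σ_allow = 532/4 = 133.0 MPa.
Hoop stress σ_h = pD/(2t), so t = pD/(2σ_allow) = 4.57×703/(2×133.0) = 12.08 mm.

t = 12.1 mm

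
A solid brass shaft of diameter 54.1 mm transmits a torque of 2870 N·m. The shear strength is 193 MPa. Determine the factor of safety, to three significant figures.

n = 2.09

τ = 16T/(πd³) = 16×2870000/(π×54.1³) = 92.31 MPa.
n = τ_limit/τ = 193/92.31 = 2.091.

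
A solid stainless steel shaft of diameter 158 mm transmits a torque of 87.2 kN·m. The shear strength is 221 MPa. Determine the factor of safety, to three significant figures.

τ = 16T/(πd³) = 16×8.7200×10^7/(π×158³) = 112.6 MPa.
n = τ_limit/τ = 221/112.6 = 1.963.

n = 1.96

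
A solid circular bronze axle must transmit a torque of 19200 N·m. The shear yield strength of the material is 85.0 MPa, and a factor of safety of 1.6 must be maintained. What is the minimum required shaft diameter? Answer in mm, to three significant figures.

Allowable shear stress τ_allow = 85.0/1.6 = 53.12 MPa.
For a solid shaft τ = 16T/(πd³), so d³ = 16T/(π τ_allow) = 16×1.9200×10^7/(π×53.12) = 1.841×10^6 mm³.
d = (1.841×10^6)^(1/3) = 122.6 mm.

d = 123 mm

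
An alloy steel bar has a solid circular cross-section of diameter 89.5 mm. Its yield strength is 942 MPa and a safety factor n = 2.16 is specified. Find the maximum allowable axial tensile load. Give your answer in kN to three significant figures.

σ_allow = 942/2.16 = 436.1 MPa.
A = πd²/4 = π×89.5²/4 = 6291 mm².
F_allow = σ_allow × A = 436.1×6291 = 2.744×10^6 N.

F_allow = 2740 kN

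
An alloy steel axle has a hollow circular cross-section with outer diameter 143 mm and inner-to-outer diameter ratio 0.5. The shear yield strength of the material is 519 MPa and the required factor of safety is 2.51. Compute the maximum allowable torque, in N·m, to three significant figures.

T_allow = 1.11×10^5 N·m

τ_allow = 519/2.51 = 206.8 MPa.
For a hollow shaft T_allow = τ_allow·πd_o³(1−k⁴)/16 with 1−k⁴ = 0.9375, so πd_o³(1−k⁴)/16 = 538300 mm³.
T_allow = 206.8×538300 = 1.113×10^8 N·mm = 111300 N·m.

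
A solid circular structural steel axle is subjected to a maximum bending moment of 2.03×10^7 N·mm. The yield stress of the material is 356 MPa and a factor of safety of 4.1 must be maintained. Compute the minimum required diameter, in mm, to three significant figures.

d = 134 mm

σ_allow = 356/4.1 = 86.83 MPa.
For a solid circular section σ = 32M/(πd³), so d³ = 32M/(π σ_allow) = 32×2.0300×10^7/(π×86.83) = 2.381×10^6 mm³.
d = 133.5 mm.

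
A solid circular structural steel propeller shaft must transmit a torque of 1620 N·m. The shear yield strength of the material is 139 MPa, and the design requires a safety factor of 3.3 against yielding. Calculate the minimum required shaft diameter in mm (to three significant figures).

d = 58.1 mm

Allowable shear stress τ_allow = 139/3.3 = 42.12 MPa.
For a solid shaft τ = 16T/(πd³), so d³ = 16T/(π τ_allow) = 16×1620000/(π×42.12) = 195900 mm³.
d = (195900)^(1/3) = 58.08 mm.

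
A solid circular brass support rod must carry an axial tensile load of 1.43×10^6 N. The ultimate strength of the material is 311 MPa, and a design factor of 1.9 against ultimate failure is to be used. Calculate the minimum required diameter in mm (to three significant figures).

Allowable stress σ_allow = 311/1.9 = 163.7 MPa.
Required area A = F/σ_allow = 1430000/163.7 = 8736 mm².
A = πd²/4 → d = √(4A/π) = 105.5 mm.

d = 105 mm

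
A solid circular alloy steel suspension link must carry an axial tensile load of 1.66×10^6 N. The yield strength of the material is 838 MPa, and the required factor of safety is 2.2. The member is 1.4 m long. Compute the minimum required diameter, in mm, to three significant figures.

Allowable stress σ_allow = 838/2.2 = 380.9 MPa.
Required area A = F/σ_allow = 1660000/380.9 = 4358 mm².
A = πd²/4 → d = √(4A/π) = 74.49 mm.

d = 74.5 mm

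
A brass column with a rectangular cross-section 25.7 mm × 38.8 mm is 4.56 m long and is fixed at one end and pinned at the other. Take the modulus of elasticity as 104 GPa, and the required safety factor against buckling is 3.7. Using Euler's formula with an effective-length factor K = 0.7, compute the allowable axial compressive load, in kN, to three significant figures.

P_allow = 1.49 kN

Buckling occurs about the weak axis: I_min = h·b³/12 = 38.8×25.7³/12 = 54880 mm⁴ (b = 25.7 mm is the smaller dimension).
Effective length L_e = KL = 0.7×4.56 m = 3192 mm.
Euler critical load P_cr = π²EI/L_e² = π²×104000×54880/3192² = 5529 N.
P_allow = P_cr/n = 5529/3.7 = 1494 N.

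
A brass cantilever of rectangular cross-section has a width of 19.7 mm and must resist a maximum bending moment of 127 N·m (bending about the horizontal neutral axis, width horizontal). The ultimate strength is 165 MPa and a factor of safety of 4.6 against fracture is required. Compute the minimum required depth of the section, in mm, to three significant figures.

h = 32.8 mm

σ_allow = 165/4.6 = 35.87 MPa.
For a rectangular section σ = 6M/(bh²), so h² = 6M/(b σ_allow) = 6×127000/(19.7×35.87) = 1078 mm².
h = 32.84 mm.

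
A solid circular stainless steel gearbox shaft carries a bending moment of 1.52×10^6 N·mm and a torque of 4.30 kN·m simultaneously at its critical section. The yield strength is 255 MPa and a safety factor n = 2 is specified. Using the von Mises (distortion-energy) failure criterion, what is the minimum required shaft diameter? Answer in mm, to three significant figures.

σ_allow = σ_y/n = 255/2 = 127.5 MPa.
For a solid shaft σ_b = 32M/(πd³) and τ = 16T/(πd³), so the von Mises stress is σ' = (16/πd³)·√(4M²+3T²).
√(4M²+3T²) = √(4×(1.520×10^6)² + 3×(4.300×10^6)²) = 8.044×10^6 N·mm.
d³ = 16×8.044×10^6/(π×127.5) = 321300 mm³.
d = 68.49 mm.

d = 68.5 mm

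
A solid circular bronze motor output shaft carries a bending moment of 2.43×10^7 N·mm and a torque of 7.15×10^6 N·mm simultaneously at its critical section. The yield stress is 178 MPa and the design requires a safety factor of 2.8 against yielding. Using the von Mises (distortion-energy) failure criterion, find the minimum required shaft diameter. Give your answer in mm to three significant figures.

d = 159 mm

σ_allow = σ_y/n = 178/2.8 = 63.57 MPa.
For a solid shaft σ_b = 32M/(πd³) and τ = 16T/(πd³), so the von Mises stress is σ' = (16/πd³)·√(4M²+3T²).
√(4M²+3T²) = √(4×(2.430×10^7)² + 3×(7.150×10^6)²) = 5.015×10^7 N·mm.
d³ = 16×5.015×10^7/(π×63.57) = 4.018×10^6 mm³.
d = 159.0 mm.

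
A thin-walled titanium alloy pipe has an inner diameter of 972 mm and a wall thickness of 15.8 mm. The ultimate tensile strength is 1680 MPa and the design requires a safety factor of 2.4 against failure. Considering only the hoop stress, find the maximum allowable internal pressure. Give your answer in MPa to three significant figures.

σ_allow = 1680/2.4 = 700.0 MPa.
σ_h = pD/(2t) → p_allow = 2σ_allow t/D = 2×700.0×15.8/972 = 22.76 MPa.

p_allow = 22.8 MPa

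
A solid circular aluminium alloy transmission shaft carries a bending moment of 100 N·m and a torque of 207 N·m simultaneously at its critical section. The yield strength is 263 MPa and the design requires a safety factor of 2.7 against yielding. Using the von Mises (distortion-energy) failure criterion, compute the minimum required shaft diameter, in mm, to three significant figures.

d = 27.8 mm

σ_allow = σ_y/n = 263/2.7 = 97.41 MPa.
For a solid shaft σ_b = 32M/(πd³) and τ = 16T/(πd³), so the von Mises stress is σ' = (16/πd³)·√(4M²+3T²).
√(4M²+3T²) = √(4×(100000)² + 3×(207000)²) = 410500 N·mm.
d³ = 16×410500/(π×97.41) = 21470 mm³.
d = 27.79 mm.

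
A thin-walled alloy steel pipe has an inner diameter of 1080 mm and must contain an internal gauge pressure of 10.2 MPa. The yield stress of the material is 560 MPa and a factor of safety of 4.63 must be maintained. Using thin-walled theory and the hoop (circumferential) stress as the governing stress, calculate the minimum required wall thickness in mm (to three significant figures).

σ_allow = 560/4.63 = 121.0 MPa.
Hoop stress σ_h = pD/(2t), so t = pD/(2σ_allow) = 10.2×1080/(2×121.0) = 45.54 mm.

t = 45.5 mm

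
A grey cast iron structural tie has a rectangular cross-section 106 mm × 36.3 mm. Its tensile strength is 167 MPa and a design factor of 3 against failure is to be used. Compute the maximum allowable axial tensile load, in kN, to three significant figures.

F_allow = 214 kN

σ_allow = 167/3 = 55.67 MPa.
A = 106×36.3 = 3848 mm².
F_allow = σ_allow × A = 55.67×3848 = 214200 N.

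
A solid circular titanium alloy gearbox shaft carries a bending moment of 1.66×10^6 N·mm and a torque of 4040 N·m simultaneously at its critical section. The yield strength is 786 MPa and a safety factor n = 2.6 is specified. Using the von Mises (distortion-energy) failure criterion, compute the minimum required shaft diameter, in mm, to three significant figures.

σ_allow = σ_y/n = 786/2.6 = 302.3 MPa.
For a solid shaft σ_b = 32M/(πd³) and τ = 16T/(πd³), so the von Mises stress is σ' = (16/πd³)·√(4M²+3T²).
√(4M²+3T²) = √(4×(1.660×10^6)² + 3×(4.040×10^6)²) = 7.745×10^6 N·mm.
d³ = 16×7.745×10^6/(π×302.3) = 130500 mm³.
d = 50.72 mm.

d = 50.7 mm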